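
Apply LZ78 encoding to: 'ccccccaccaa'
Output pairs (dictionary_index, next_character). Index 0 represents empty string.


LZ78 encoding steps:
Dictionary: {0: ''}
Step 1: w='' (idx 0), next='c' -> output (0, 'c'), add 'c' as idx 1
Step 2: w='c' (idx 1), next='c' -> output (1, 'c'), add 'cc' as idx 2
Step 3: w='cc' (idx 2), next='c' -> output (2, 'c'), add 'ccc' as idx 3
Step 4: w='' (idx 0), next='a' -> output (0, 'a'), add 'a' as idx 4
Step 5: w='cc' (idx 2), next='a' -> output (2, 'a'), add 'cca' as idx 5
Step 6: w='a' (idx 4), end of input -> output (4, '')


Encoded: [(0, 'c'), (1, 'c'), (2, 'c'), (0, 'a'), (2, 'a'), (4, '')]


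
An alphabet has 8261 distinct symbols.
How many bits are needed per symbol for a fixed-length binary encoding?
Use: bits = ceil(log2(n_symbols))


log2(8261) = 13.0121
Bracket: 2^13 = 8192 < 8261 <= 2^14 = 16384
So ceil(log2(8261)) = 14

bits = ceil(log2(8261)) = ceil(13.0121) = 14 bits


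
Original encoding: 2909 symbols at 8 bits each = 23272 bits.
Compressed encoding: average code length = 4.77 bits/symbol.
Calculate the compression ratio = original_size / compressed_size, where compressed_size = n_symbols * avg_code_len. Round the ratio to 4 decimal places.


original_size = n_symbols * orig_bits = 2909 * 8 = 23272 bits
compressed_size = n_symbols * avg_code_len = 2909 * 4.77 = 13875.93 bits
ratio = original_size / compressed_size = 23272 / 13875.93 = 1.6771

Compression ratio = 1.6771


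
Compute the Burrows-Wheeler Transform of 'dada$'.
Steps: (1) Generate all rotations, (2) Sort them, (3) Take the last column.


Rotations (sorted):
  0: $dada -> last char: a
  1: a$dad -> last char: d
  2: ada$d -> last char: d
  3: da$da -> last char: a
  4: dada$ -> last char: $


BWT = adda$


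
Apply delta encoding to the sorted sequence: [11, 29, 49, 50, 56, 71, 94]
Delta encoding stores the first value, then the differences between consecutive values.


First value: 11
Deltas:
  29 - 11 = 18
  49 - 29 = 20
  50 - 49 = 1
  56 - 50 = 6
  71 - 56 = 15
  94 - 71 = 23


Delta encoded: [11, 18, 20, 1, 6, 15, 23]


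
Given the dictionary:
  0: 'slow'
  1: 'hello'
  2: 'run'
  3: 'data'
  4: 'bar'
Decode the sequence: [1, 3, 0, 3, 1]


Look up each index in the dictionary:
  1 -> 'hello'
  3 -> 'data'
  0 -> 'slow'
  3 -> 'data'
  1 -> 'hello'

Decoded: "hello data slow data hello"


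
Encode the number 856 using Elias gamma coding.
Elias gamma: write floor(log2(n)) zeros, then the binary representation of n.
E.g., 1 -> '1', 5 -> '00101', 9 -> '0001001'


num_bits = floor(log2(856)) + 1 = 10
leading_zeros = num_bits - 1 = 9
binary(856) = 1101011000

Elias gamma(856) = '000000000' + '1101011000' = 0000000001101011000 (19 bits)


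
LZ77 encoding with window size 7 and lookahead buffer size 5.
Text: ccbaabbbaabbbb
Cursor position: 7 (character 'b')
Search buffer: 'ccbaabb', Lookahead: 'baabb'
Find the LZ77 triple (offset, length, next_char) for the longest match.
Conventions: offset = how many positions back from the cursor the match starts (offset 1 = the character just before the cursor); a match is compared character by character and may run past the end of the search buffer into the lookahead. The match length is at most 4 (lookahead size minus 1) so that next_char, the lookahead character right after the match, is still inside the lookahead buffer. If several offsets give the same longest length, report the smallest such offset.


Try each offset into the search buffer:
  offset=1 (pos 6, char 'b'): match length 1
  offset=2 (pos 5, char 'b'): match length 1
  offset=3 (pos 4, char 'a'): match length 0
  offset=4 (pos 3, char 'a'): match length 0
  offset=5 (pos 2, char 'b'): match length 4
  offset=6 (pos 1, char 'c'): match length 0
  offset=7 (pos 0, char 'c'): match length 0
Longest match has length 4 at offset 5.
next_char = character at position 7 + 4 = 11 -> 'b'

Best match: offset=5, length=4 (matching 'baab' starting at position 2)
LZ77 triple: (5, 4, 'b')


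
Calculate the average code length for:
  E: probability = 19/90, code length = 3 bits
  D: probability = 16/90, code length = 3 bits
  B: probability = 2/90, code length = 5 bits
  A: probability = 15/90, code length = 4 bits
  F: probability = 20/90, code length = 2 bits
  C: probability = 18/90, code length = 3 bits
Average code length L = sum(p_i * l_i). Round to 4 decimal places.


Weighted contributions p_i * l_i:
  E: (19/90) * 3 = 57/90
  D: (16/90) * 3 = 48/90
  B: (2/90) * 5 = 10/90
  A: (15/90) * 4 = 60/90
  F: (20/90) * 2 = 40/90
  C: (18/90) * 3 = 54/90
Sum = (57 + 48 + 10 + 60 + 40 + 54)/90 = 269/90

L = 269/90 = 2.9889 bits/symbol


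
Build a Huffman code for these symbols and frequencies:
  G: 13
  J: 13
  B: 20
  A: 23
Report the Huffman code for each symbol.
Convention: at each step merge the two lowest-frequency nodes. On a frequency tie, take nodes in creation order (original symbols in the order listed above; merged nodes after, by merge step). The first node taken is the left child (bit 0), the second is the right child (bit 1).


Huffman tree construction:
Step 1: Merge G(13) + J(13) = 26
Step 2: Merge B(20) + A(23) = 43
Step 3: Merge (G+J)(26) + (B+A)(43) = 69
Read each symbol's code off the tree from the root (left child = 0, right child = 1).

Codes:
  G: 00 (length 2)
  J: 01 (length 2)
  B: 10 (length 2)
  A: 11 (length 2)
Average code length: 138/69 = 2.0000 bits/symbol


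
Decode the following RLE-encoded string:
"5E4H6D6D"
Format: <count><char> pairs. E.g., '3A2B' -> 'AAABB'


Expanding each <count><char> pair:
  5E -> 'EEEEE'
  4H -> 'HHHH'
  6D -> 'DDDDDD'
  6D -> 'DDDDDD'

Decoded = EEEEEHHHHDDDDDDDDDDDD


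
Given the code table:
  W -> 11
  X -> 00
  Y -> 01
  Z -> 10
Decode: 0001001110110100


Decoding:
00 -> X
01 -> Y
00 -> X
11 -> W
10 -> Z
11 -> W
01 -> Y
00 -> X


Result: XYXWZWYX


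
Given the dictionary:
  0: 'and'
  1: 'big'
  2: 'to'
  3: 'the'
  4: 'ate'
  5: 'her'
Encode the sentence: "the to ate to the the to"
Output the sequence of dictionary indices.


Look up each word in the dictionary:
  'the' -> 3
  'to' -> 2
  'ate' -> 4
  'to' -> 2
  'the' -> 3
  'the' -> 3
  'to' -> 2

Encoded: [3, 2, 4, 2, 3, 3, 2]


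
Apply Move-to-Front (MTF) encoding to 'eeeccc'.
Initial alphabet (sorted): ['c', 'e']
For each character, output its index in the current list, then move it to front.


MTF encoding:
'e': index 1 in ['c', 'e'] -> ['e', 'c']
'e': index 0 in ['e', 'c'] -> ['e', 'c']
'e': index 0 in ['e', 'c'] -> ['e', 'c']
'c': index 1 in ['e', 'c'] -> ['c', 'e']
'c': index 0 in ['c', 'e'] -> ['c', 'e']
'c': index 0 in ['c', 'e'] -> ['c', 'e']


Output: [1, 0, 0, 1, 0, 0]


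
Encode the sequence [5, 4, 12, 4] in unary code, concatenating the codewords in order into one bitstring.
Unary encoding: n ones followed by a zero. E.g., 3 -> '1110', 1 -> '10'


Encode each number as n ones followed by a terminating 0:
  5 -> 111110 (6 bits)
  4 -> 11110 (5 bits)
  12 -> 1111111111110 (13 bits)
  4 -> 11110 (5 bits)
Total length = 6 + 5 + 13 + 5 = 29 bits.

Unary([5, 4, 12, 4]) = 11111011110111111111111011110 (29 bits)


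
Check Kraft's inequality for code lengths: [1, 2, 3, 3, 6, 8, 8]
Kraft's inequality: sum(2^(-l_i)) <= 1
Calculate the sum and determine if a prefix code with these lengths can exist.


Sum = 2^(-1) + 2^(-2) + 2^(-3) + 2^(-3) + 2^(-6) + 2^(-8) + 2^(-8)
    = 0.5 + 0.25 + 0.125 + 0.125 + 0.015625 + 0.00390625 + 0.00390625
    = 262/256 = 1.0234375
Since 1.0234375 > 1, Kraft's inequality is NOT satisfied.
A prefix code with these lengths CANNOT exist.

Kraft sum = 1.0234375. Not satisfied.


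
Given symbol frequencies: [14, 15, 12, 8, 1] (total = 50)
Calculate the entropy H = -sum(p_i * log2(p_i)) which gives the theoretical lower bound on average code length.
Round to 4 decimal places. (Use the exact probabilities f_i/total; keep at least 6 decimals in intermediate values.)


Per-symbol terms -p_i * log2(p_i) with p_i = f_i/50:
  p = 14/50 = 0.280000: log2(p) = -1.836501, -p*log2(p) = 0.514220
  p = 15/50 = 0.300000: log2(p) = -1.736966, -p*log2(p) = 0.521090
  p = 12/50 = 0.240000: log2(p) = -2.058894, -p*log2(p) = 0.494134
  p = 8/50 = 0.160000: log2(p) = -2.643856, -p*log2(p) = 0.423017
  p = 1/50 = 0.020000: log2(p) = -5.643856, -p*log2(p) = 0.112877
H = 0.514220 + 0.521090 + 0.494134 + 0.423017 + 0.112877 = 2.065338

H = 2.0653 bits/symbol


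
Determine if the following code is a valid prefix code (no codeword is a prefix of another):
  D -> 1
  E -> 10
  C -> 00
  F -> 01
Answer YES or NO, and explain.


Checking each pair (does one codeword prefix another?):
  D='1' vs E='10': prefix -- VIOLATION

NO -- this is NOT a valid prefix code. D (1) is a prefix of E (10).


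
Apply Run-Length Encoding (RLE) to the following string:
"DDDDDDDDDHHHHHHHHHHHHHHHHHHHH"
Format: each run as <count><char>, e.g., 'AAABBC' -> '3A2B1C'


Scanning runs left to right:
  i=0: run of 'D' x 9 -> '9D'
  i=9: run of 'H' x 20 -> '20H'

RLE = 9D20H


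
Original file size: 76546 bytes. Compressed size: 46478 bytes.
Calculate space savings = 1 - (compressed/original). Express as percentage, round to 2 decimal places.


ratio = compressed/original = 46478/76546 = 0.60719
savings = 1 - ratio = 1 - 0.60719 = 0.39281
as a percentage: 0.39281 * 100 = 39.28%

Space savings = 1 - 46478/76546 = 39.28%


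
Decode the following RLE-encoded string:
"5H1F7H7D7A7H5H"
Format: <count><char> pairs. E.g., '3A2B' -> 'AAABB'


Expanding each <count><char> pair:
  5H -> 'HHHHH'
  1F -> 'F'
  7H -> 'HHHHHHH'
  7D -> 'DDDDDDD'
  7A -> 'AAAAAAA'
  7H -> 'HHHHHHH'
  5H -> 'HHHHH'

Decoded = HHHHHFHHHHHHHDDDDDDDAAAAAAAHHHHHHHHHHHH


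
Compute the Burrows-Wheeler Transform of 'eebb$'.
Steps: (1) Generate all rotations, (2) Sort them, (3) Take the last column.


Rotations (sorted):
  0: $eebb -> last char: b
  1: b$eeb -> last char: b
  2: bb$ee -> last char: e
  3: ebb$e -> last char: e
  4: eebb$ -> last char: $


BWT = bbee$


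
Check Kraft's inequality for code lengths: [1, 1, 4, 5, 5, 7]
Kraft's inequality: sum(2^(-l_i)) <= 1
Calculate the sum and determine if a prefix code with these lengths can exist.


Sum = 2^(-1) + 2^(-1) + 2^(-4) + 2^(-5) + 2^(-5) + 2^(-7)
    = 0.5 + 0.5 + 0.0625 + 0.03125 + 0.03125 + 0.0078125
    = 145/128 = 1.1328125
Since 1.1328125 > 1, Kraft's inequality is NOT satisfied.
A prefix code with these lengths CANNOT exist.

Kraft sum = 1.1328125. Not satisfied.


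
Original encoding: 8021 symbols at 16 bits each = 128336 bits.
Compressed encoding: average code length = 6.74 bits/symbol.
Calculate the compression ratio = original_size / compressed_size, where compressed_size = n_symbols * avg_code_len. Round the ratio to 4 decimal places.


original_size = n_symbols * orig_bits = 8021 * 16 = 128336 bits
compressed_size = n_symbols * avg_code_len = 8021 * 6.74 = 54061.54 bits
ratio = original_size / compressed_size = 128336 / 54061.54 = 2.3739

Compression ratio = 2.3739


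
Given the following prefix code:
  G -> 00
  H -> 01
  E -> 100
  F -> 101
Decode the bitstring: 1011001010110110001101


Decoding step by step:
Bits 101 -> F
Bits 100 -> E
Bits 101 -> F
Bits 01 -> H
Bits 101 -> F
Bits 100 -> E
Bits 01 -> H
Bits 101 -> F


Decoded message: FEFHFEHF


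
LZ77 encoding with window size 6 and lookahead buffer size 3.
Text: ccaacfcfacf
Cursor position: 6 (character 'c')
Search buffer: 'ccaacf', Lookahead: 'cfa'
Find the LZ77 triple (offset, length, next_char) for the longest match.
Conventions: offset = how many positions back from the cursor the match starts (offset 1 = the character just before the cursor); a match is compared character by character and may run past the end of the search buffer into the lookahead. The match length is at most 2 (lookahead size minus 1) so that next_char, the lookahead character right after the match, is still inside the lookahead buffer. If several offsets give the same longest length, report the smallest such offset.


Try each offset into the search buffer:
  offset=1 (pos 5, char 'f'): match length 0
  offset=2 (pos 4, char 'c'): match length 2
  offset=3 (pos 3, char 'a'): match length 0
  offset=4 (pos 2, char 'a'): match length 0
  offset=5 (pos 1, char 'c'): match length 1
  offset=6 (pos 0, char 'c'): match length 1
Longest match has length 2 at offset 2.
next_char = character at position 6 + 2 = 8 -> 'a'

Best match: offset=2, length=2 (matching 'cf' starting at position 4)
LZ77 triple: (2, 2, 'a')


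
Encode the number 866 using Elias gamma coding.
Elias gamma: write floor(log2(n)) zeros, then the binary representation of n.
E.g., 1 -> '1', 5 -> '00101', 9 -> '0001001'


num_bits = floor(log2(866)) + 1 = 10
leading_zeros = num_bits - 1 = 9
binary(866) = 1101100010

Elias gamma(866) = '000000000' + '1101100010' = 0000000001101100010 (19 bits)


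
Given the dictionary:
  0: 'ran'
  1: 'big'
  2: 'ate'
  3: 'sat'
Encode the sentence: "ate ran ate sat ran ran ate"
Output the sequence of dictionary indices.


Look up each word in the dictionary:
  'ate' -> 2
  'ran' -> 0
  'ate' -> 2
  'sat' -> 3
  'ran' -> 0
  'ran' -> 0
  'ate' -> 2

Encoded: [2, 0, 2, 3, 0, 0, 2]


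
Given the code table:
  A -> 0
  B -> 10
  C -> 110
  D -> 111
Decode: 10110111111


Decoding:
10 -> B
110 -> C
111 -> D
111 -> D


Result: BCDD


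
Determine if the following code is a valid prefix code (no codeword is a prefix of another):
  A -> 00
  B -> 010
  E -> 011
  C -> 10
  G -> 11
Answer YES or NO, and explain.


Checking each pair (does one codeword prefix another?):
  A='00' vs B='010': no prefix
  A='00' vs E='011': no prefix
  A='00' vs C='10': no prefix
  A='00' vs G='11': no prefix
  B='010' vs A='00': no prefix
  B='010' vs E='011': no prefix
  B='010' vs C='10': no prefix
  B='010' vs G='11': no prefix
  E='011' vs A='00': no prefix
  E='011' vs B='010': no prefix
  E='011' vs C='10': no prefix
  E='011' vs G='11': no prefix
  C='10' vs A='00': no prefix
  C='10' vs B='010': no prefix
  C='10' vs E='011': no prefix
  C='10' vs G='11': no prefix
  G='11' vs A='00': no prefix
  G='11' vs B='010': no prefix
  G='11' vs E='011': no prefix
  G='11' vs C='10': no prefix
No violation found over all pairs.

YES -- this is a valid prefix code. No codeword is a prefix of any other codeword.


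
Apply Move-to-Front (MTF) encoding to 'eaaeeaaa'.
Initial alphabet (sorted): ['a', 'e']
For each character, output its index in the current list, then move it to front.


MTF encoding:
'e': index 1 in ['a', 'e'] -> ['e', 'a']
'a': index 1 in ['e', 'a'] -> ['a', 'e']
'a': index 0 in ['a', 'e'] -> ['a', 'e']
'e': index 1 in ['a', 'e'] -> ['e', 'a']
'e': index 0 in ['e', 'a'] -> ['e', 'a']
'a': index 1 in ['e', 'a'] -> ['a', 'e']
'a': index 0 in ['a', 'e'] -> ['a', 'e']
'a': index 0 in ['a', 'e'] -> ['a', 'e']


Output: [1, 1, 0, 1, 0, 1, 0, 0]


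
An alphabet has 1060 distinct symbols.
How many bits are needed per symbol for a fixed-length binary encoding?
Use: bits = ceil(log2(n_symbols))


log2(1060) = 10.0498
Bracket: 2^10 = 1024 < 1060 <= 2^11 = 2048
So ceil(log2(1060)) = 11

bits = ceil(log2(1060)) = ceil(10.0498) = 11 bits


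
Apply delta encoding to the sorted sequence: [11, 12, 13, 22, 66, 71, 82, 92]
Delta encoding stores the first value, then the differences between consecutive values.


First value: 11
Deltas:
  12 - 11 = 1
  13 - 12 = 1
  22 - 13 = 9
  66 - 22 = 44
  71 - 66 = 5
  82 - 71 = 11
  92 - 82 = 10


Delta encoded: [11, 1, 1, 9, 44, 5, 11, 10]


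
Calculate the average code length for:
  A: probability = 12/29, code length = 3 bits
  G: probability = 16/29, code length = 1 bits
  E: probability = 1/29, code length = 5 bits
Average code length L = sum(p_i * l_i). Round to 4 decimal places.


Weighted contributions p_i * l_i:
  A: (12/29) * 3 = 36/29
  G: (16/29) * 1 = 16/29
  E: (1/29) * 5 = 5/29
Sum = (36 + 16 + 5)/29 = 57/29

L = 57/29 = 1.9655 bits/symbol


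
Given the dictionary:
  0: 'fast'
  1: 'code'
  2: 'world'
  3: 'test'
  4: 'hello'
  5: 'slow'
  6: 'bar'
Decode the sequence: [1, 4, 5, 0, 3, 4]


Look up each index in the dictionary:
  1 -> 'code'
  4 -> 'hello'
  5 -> 'slow'
  0 -> 'fast'
  3 -> 'test'
  4 -> 'hello'

Decoded: "code hello slow fast test hello"


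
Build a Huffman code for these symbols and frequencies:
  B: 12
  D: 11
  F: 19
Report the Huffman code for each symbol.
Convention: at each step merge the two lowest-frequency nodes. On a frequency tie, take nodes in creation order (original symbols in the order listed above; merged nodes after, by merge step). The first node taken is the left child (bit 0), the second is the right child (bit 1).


Huffman tree construction:
Step 1: Merge D(11) + B(12) = 23
Step 2: Merge F(19) + (D+B)(23) = 42
Read each symbol's code off the tree from the root (left child = 0, right child = 1).

Codes:
  B: 11 (length 2)
  D: 10 (length 2)
  F: 0 (length 1)
Average code length: 65/42 = 1.5476 bits/symbol


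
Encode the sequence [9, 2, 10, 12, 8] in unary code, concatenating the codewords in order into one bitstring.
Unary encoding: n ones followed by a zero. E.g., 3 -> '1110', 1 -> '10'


Encode each number as n ones followed by a terminating 0:
  9 -> 1111111110 (10 bits)
  2 -> 110 (3 bits)
  10 -> 11111111110 (11 bits)
  12 -> 1111111111110 (13 bits)
  8 -> 111111110 (9 bits)
Total length = 10 + 3 + 11 + 13 + 9 = 46 bits.

Unary([9, 2, 10, 12, 8]) = 1111111110110111111111101111111111110111111110 (46 bits)


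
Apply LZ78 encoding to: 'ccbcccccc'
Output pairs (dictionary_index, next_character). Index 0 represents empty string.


LZ78 encoding steps:
Dictionary: {0: ''}
Step 1: w='' (idx 0), next='c' -> output (0, 'c'), add 'c' as idx 1
Step 2: w='c' (idx 1), next='b' -> output (1, 'b'), add 'cb' as idx 2
Step 3: w='c' (idx 1), next='c' -> output (1, 'c'), add 'cc' as idx 3
Step 4: w='cc' (idx 3), next='c' -> output (3, 'c'), add 'ccc' as idx 4
Step 5: w='c' (idx 1), end of input -> output (1, '')


Encoded: [(0, 'c'), (1, 'b'), (1, 'c'), (3, 'c'), (1, '')]


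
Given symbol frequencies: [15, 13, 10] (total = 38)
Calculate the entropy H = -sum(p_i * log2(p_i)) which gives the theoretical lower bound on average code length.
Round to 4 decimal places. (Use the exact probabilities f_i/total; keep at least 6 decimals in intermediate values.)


Per-symbol terms -p_i * log2(p_i) with p_i = f_i/38:
  p = 15/38 = 0.394737: log2(p) = -1.341037, -p*log2(p) = 0.529357
  p = 13/38 = 0.342105: log2(p) = -1.547488, -p*log2(p) = 0.529404
  p = 10/38 = 0.263158: log2(p) = -1.925999, -p*log2(p) = 0.506842
H = 0.529357 + 0.529404 + 0.506842 = 1.565603

H = 1.5656 bits/symbol


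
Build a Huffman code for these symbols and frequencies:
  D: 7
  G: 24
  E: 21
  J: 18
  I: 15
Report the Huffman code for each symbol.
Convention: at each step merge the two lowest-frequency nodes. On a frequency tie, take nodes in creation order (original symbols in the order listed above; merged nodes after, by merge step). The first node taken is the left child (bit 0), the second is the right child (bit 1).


Huffman tree construction:
Step 1: Merge D(7) + I(15) = 22
Step 2: Merge J(18) + E(21) = 39
Step 3: Merge (D+I)(22) + G(24) = 46
Step 4: Merge (J+E)(39) + ((D+I)+G)(46) = 85
Read each symbol's code off the tree from the root (left child = 0, right child = 1).

Codes:
  D: 100 (length 3)
  G: 11 (length 2)
  E: 01 (length 2)
  J: 00 (length 2)
  I: 101 (length 3)
Average code length: 192/85 = 2.2588 bits/symbol


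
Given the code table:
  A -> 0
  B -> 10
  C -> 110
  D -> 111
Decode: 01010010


Decoding:
0 -> A
10 -> B
10 -> B
0 -> A
10 -> B


Result: ABBAB


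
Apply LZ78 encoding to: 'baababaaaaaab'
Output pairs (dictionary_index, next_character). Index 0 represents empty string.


LZ78 encoding steps:
Dictionary: {0: ''}
Step 1: w='' (idx 0), next='b' -> output (0, 'b'), add 'b' as idx 1
Step 2: w='' (idx 0), next='a' -> output (0, 'a'), add 'a' as idx 2
Step 3: w='a' (idx 2), next='b' -> output (2, 'b'), add 'ab' as idx 3
Step 4: w='ab' (idx 3), next='a' -> output (3, 'a'), add 'aba' as idx 4
Step 5: w='a' (idx 2), next='a' -> output (2, 'a'), add 'aa' as idx 5
Step 6: w='aa' (idx 5), next='a' -> output (5, 'a'), add 'aaa' as idx 6
Step 7: w='b' (idx 1), end of input -> output (1, '')


Encoded: [(0, 'b'), (0, 'a'), (2, 'b'), (3, 'a'), (2, 'a'), (5, 'a'), (1, '')]


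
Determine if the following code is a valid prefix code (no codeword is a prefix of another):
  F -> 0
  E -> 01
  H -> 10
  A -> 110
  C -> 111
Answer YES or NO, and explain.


Checking each pair (does one codeword prefix another?):
  F='0' vs E='01': prefix -- VIOLATION

NO -- this is NOT a valid prefix code. F (0) is a prefix of E (01).


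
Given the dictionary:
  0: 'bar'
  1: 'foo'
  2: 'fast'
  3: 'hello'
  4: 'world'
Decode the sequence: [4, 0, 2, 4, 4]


Look up each index in the dictionary:
  4 -> 'world'
  0 -> 'bar'
  2 -> 'fast'
  4 -> 'world'
  4 -> 'world'

Decoded: "world bar fast world world"


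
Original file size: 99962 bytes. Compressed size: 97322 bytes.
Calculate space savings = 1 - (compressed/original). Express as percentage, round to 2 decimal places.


ratio = compressed/original = 97322/99962 = 0.97359
savings = 1 - ratio = 1 - 0.97359 = 0.02641
as a percentage: 0.02641 * 100 = 2.64%

Space savings = 1 - 97322/99962 = 2.64%


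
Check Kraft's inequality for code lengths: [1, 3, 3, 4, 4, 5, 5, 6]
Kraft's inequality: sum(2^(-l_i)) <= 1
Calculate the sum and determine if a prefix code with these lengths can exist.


Sum = 2^(-1) + 2^(-3) + 2^(-3) + 2^(-4) + 2^(-4) + 2^(-5) + 2^(-5) + 2^(-6)
    = 0.5 + 0.125 + 0.125 + 0.0625 + 0.0625 + 0.03125 + 0.03125 + 0.015625
    = 61/64 = 0.953125
Since 0.953125 <= 1, Kraft's inequality IS satisfied.
A prefix code with these lengths CAN exist.

Kraft sum = 0.953125. Satisfied.


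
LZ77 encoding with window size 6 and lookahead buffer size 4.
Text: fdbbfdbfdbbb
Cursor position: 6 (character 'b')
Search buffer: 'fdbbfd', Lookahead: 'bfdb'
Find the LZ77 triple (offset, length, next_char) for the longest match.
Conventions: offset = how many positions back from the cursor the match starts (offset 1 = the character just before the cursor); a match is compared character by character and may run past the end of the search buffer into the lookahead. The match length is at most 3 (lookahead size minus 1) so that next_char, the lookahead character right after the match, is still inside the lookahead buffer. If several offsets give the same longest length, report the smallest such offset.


Try each offset into the search buffer:
  offset=1 (pos 5, char 'd'): match length 0
  offset=2 (pos 4, char 'f'): match length 0
  offset=3 (pos 3, char 'b'): match length 3
  offset=4 (pos 2, char 'b'): match length 1
  offset=5 (pos 1, char 'd'): match length 0
  offset=6 (pos 0, char 'f'): match length 0
Longest match has length 3 at offset 3.
next_char = character at position 6 + 3 = 9 -> 'b'

Best match: offset=3, length=3 (matching 'bfd' starting at position 3)
LZ77 triple: (3, 3, 'b')


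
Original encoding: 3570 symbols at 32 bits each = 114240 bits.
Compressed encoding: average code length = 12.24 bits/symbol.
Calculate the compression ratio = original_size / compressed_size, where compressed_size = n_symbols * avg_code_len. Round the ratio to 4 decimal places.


original_size = n_symbols * orig_bits = 3570 * 32 = 114240 bits
compressed_size = n_symbols * avg_code_len = 3570 * 12.24 = 43696.8 bits
ratio = original_size / compressed_size = 114240 / 43696.8 = 2.6144

Compression ratio = 2.6144


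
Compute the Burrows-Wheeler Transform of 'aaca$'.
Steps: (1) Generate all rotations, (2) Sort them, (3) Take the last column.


Rotations (sorted):
  0: $aaca -> last char: a
  1: a$aac -> last char: c
  2: aaca$ -> last char: $
  3: aca$a -> last char: a
  4: ca$aa -> last char: a


BWT = ac$aa


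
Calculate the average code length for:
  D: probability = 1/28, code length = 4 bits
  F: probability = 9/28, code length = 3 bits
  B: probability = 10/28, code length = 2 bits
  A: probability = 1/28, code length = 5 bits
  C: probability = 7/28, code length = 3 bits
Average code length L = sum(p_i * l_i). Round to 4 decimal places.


Weighted contributions p_i * l_i:
  D: (1/28) * 4 = 4/28
  F: (9/28) * 3 = 27/28
  B: (10/28) * 2 = 20/28
  A: (1/28) * 5 = 5/28
  C: (7/28) * 3 = 21/28
Sum = (4 + 27 + 20 + 5 + 21)/28 = 77/28

L = 77/28 = 2.7500 bits/symbol


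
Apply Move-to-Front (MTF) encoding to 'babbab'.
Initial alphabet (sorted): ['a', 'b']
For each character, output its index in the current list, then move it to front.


MTF encoding:
'b': index 1 in ['a', 'b'] -> ['b', 'a']
'a': index 1 in ['b', 'a'] -> ['a', 'b']
'b': index 1 in ['a', 'b'] -> ['b', 'a']
'b': index 0 in ['b', 'a'] -> ['b', 'a']
'a': index 1 in ['b', 'a'] -> ['a', 'b']
'b': index 1 in ['a', 'b'] -> ['b', 'a']


Output: [1, 1, 1, 0, 1, 1]


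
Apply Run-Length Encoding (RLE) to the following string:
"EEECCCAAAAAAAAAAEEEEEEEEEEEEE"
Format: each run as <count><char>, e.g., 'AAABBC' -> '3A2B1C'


Scanning runs left to right:
  i=0: run of 'E' x 3 -> '3E'
  i=3: run of 'C' x 3 -> '3C'
  i=6: run of 'A' x 10 -> '10A'
  i=16: run of 'E' x 13 -> '13E'

RLE = 3E3C10A13E


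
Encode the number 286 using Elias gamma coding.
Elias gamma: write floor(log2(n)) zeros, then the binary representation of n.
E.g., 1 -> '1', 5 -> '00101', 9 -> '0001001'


num_bits = floor(log2(286)) + 1 = 9
leading_zeros = num_bits - 1 = 8
binary(286) = 100011110

Elias gamma(286) = '00000000' + '100011110' = 00000000100011110 (17 bits)


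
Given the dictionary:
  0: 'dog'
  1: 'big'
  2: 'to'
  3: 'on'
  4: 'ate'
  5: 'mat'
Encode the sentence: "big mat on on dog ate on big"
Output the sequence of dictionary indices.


Look up each word in the dictionary:
  'big' -> 1
  'mat' -> 5
  'on' -> 3
  'on' -> 3
  'dog' -> 0
  'ate' -> 4
  'on' -> 3
  'big' -> 1

Encoded: [1, 5, 3, 3, 0, 4, 3, 1]


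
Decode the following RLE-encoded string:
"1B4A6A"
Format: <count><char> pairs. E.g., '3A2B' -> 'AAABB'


Expanding each <count><char> pair:
  1B -> 'B'
  4A -> 'AAAA'
  6A -> 'AAAAAA'

Decoded = BAAAAAAAAAA


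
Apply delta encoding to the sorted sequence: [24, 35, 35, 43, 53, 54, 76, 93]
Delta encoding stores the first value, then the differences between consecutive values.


First value: 24
Deltas:
  35 - 24 = 11
  35 - 35 = 0
  43 - 35 = 8
  53 - 43 = 10
  54 - 53 = 1
  76 - 54 = 22
  93 - 76 = 17


Delta encoded: [24, 11, 0, 8, 10, 1, 22, 17]


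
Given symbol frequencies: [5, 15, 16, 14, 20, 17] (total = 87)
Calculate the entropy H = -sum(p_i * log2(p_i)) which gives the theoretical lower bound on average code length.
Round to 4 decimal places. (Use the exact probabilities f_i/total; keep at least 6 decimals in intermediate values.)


Per-symbol terms -p_i * log2(p_i) with p_i = f_i/87:
  p = 5/87 = 0.057471: log2(p) = -4.121015, -p*log2(p) = 0.236840
  p = 15/87 = 0.172414: log2(p) = -2.536053, -p*log2(p) = 0.437251
  p = 16/87 = 0.183908: log2(p) = -2.442943, -p*log2(p) = 0.449277
  p = 14/87 = 0.160920: log2(p) = -2.635589, -p*log2(p) = 0.424118
  p = 20/87 = 0.229885: log2(p) = -2.121015, -p*log2(p) = 0.487590
  p = 17/87 = 0.195402: log2(p) = -2.355481, -p*log2(p) = 0.460266
H = 0.236840 + 0.437251 + 0.449277 + 0.424118 + 0.487590 + 0.460266 = 2.495342

H = 2.4953 bits/symbol


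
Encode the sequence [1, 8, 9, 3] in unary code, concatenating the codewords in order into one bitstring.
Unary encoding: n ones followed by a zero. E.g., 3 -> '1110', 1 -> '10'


Encode each number as n ones followed by a terminating 0:
  1 -> 10 (2 bits)
  8 -> 111111110 (9 bits)
  9 -> 1111111110 (10 bits)
  3 -> 1110 (4 bits)
Total length = 2 + 9 + 10 + 4 = 25 bits.

Unary([1, 8, 9, 3]) = 1011111111011111111101110 (25 bits)


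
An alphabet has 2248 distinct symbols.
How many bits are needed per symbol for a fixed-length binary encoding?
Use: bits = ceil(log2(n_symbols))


log2(2248) = 11.1344
Bracket: 2^11 = 2048 < 2248 <= 2^12 = 4096
So ceil(log2(2248)) = 12

bits = ceil(log2(2248)) = ceil(11.1344) = 12 bits


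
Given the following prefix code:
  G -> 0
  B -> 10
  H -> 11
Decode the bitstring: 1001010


Decoding step by step:
Bits 10 -> B
Bits 0 -> G
Bits 10 -> B
Bits 10 -> B


Decoded message: BGBB


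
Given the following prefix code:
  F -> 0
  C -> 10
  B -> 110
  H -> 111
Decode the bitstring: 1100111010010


Decoding step by step:
Bits 110 -> B
Bits 0 -> F
Bits 111 -> H
Bits 0 -> F
Bits 10 -> C
Bits 0 -> F
Bits 10 -> C


Decoded message: BFHFCFC


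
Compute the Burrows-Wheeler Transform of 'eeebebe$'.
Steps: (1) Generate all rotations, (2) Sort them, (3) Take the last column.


Rotations (sorted):
  0: $eeebebe -> last char: e
  1: be$eeebe -> last char: e
  2: bebe$eee -> last char: e
  3: e$eeebeb -> last char: b
  4: ebe$eeeb -> last char: b
  5: ebebe$ee -> last char: e
  6: eebebe$e -> last char: e
  7: eeebebe$ -> last char: $


BWT = eeebbee$


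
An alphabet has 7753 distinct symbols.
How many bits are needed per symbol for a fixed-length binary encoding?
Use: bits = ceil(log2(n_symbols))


log2(7753) = 12.9205
Bracket: 2^12 = 4096 < 7753 <= 2^13 = 8192
So ceil(log2(7753)) = 13

bits = ceil(log2(7753)) = ceil(12.9205) = 13 bits


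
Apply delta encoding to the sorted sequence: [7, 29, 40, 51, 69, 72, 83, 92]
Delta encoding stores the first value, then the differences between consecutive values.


First value: 7
Deltas:
  29 - 7 = 22
  40 - 29 = 11
  51 - 40 = 11
  69 - 51 = 18
  72 - 69 = 3
  83 - 72 = 11
  92 - 83 = 9


Delta encoded: [7, 22, 11, 11, 18, 3, 11, 9]


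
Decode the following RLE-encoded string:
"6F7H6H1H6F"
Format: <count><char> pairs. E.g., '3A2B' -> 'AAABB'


Expanding each <count><char> pair:
  6F -> 'FFFFFF'
  7H -> 'HHHHHHH'
  6H -> 'HHHHHH'
  1H -> 'H'
  6F -> 'FFFFFF'

Decoded = FFFFFFHHHHHHHHHHHHHHFFFFFF


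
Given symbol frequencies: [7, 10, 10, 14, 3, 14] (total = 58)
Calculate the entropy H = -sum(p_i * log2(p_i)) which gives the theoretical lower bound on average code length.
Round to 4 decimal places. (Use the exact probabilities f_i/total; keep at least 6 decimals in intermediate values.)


Per-symbol terms -p_i * log2(p_i) with p_i = f_i/58:
  p = 7/58 = 0.120690: log2(p) = -3.050626, -p*log2(p) = 0.368179
  p = 10/58 = 0.172414: log2(p) = -2.536053, -p*log2(p) = 0.437251
  p = 10/58 = 0.172414: log2(p) = -2.536053, -p*log2(p) = 0.437251
  p = 14/58 = 0.241379: log2(p) = -2.050626, -p*log2(p) = 0.494979
  p = 3/58 = 0.051724: log2(p) = -4.273018, -p*log2(p) = 0.221018
  p = 14/58 = 0.241379: log2(p) = -2.050626, -p*log2(p) = 0.494979
H = 0.368179 + 0.437251 + 0.437251 + 0.494979 + 0.221018 + 0.494979 = 2.453657

H = 2.4537 bits/symbol


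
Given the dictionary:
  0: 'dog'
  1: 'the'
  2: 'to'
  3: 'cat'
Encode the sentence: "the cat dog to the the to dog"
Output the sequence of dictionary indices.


Look up each word in the dictionary:
  'the' -> 1
  'cat' -> 3
  'dog' -> 0
  'to' -> 2
  'the' -> 1
  'the' -> 1
  'to' -> 2
  'dog' -> 0

Encoded: [1, 3, 0, 2, 1, 1, 2, 0]


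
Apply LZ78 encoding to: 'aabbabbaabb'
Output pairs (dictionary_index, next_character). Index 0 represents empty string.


LZ78 encoding steps:
Dictionary: {0: ''}
Step 1: w='' (idx 0), next='a' -> output (0, 'a'), add 'a' as idx 1
Step 2: w='a' (idx 1), next='b' -> output (1, 'b'), add 'ab' as idx 2
Step 3: w='' (idx 0), next='b' -> output (0, 'b'), add 'b' as idx 3
Step 4: w='ab' (idx 2), next='b' -> output (2, 'b'), add 'abb' as idx 4
Step 5: w='a' (idx 1), next='a' -> output (1, 'a'), add 'aa' as idx 5
Step 6: w='b' (idx 3), next='b' -> output (3, 'b'), add 'bb' as idx 6


Encoded: [(0, 'a'), (1, 'b'), (0, 'b'), (2, 'b'), (1, 'a'), (3, 'b')]


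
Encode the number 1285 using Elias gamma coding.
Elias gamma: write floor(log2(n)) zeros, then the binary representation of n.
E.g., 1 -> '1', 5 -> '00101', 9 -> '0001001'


num_bits = floor(log2(1285)) + 1 = 11
leading_zeros = num_bits - 1 = 10
binary(1285) = 10100000101

Elias gamma(1285) = '0000000000' + '10100000101' = 000000000010100000101 (21 bits)


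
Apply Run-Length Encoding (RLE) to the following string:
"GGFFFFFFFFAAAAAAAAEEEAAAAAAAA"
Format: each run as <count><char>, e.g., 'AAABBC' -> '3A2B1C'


Scanning runs left to right:
  i=0: run of 'G' x 2 -> '2G'
  i=2: run of 'F' x 8 -> '8F'
  i=10: run of 'A' x 8 -> '8A'
  i=18: run of 'E' x 3 -> '3E'
  i=21: run of 'A' x 8 -> '8A'

RLE = 2G8F8A3E8A


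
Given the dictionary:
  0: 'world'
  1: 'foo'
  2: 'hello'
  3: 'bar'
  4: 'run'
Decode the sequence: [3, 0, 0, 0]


Look up each index in the dictionary:
  3 -> 'bar'
  0 -> 'world'
  0 -> 'world'
  0 -> 'world'

Decoded: "bar world world world"


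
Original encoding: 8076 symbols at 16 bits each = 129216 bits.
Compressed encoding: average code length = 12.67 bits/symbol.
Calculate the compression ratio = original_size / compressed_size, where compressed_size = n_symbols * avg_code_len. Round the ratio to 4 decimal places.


original_size = n_symbols * orig_bits = 8076 * 16 = 129216 bits
compressed_size = n_symbols * avg_code_len = 8076 * 12.67 = 102322.92 bits
ratio = original_size / compressed_size = 129216 / 102322.92 = 1.2628

Compression ratio = 1.2628


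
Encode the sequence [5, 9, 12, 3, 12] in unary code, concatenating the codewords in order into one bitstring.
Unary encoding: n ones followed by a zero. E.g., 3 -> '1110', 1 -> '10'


Encode each number as n ones followed by a terminating 0:
  5 -> 111110 (6 bits)
  9 -> 1111111110 (10 bits)
  12 -> 1111111111110 (13 bits)
  3 -> 1110 (4 bits)
  12 -> 1111111111110 (13 bits)
Total length = 6 + 10 + 13 + 4 + 13 = 46 bits.

Unary([5, 9, 12, 3, 12]) = 1111101111111110111111111111011101111111111110 (46 bits)


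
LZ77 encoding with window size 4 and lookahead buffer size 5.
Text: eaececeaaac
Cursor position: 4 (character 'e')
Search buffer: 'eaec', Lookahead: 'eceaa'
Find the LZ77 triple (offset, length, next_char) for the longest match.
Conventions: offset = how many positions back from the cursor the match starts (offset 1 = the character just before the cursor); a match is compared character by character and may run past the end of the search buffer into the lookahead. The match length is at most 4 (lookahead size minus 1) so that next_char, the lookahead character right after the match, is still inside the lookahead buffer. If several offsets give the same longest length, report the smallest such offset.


Try each offset into the search buffer:
  offset=1 (pos 3, char 'c'): match length 0
  offset=2 (pos 2, char 'e'): match length 3
  offset=3 (pos 1, char 'a'): match length 0
  offset=4 (pos 0, char 'e'): match length 1
Longest match has length 3 at offset 2.
next_char = character at position 4 + 3 = 7 -> 'a'

Best match: offset=2, length=3 (matching 'ece' starting at position 2)
LZ77 triple: (2, 3, 'a')


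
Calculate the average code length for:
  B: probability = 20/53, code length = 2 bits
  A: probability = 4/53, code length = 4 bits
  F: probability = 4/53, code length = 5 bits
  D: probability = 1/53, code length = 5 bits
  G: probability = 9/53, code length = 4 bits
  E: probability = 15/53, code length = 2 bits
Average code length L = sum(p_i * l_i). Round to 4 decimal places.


Weighted contributions p_i * l_i:
  B: (20/53) * 2 = 40/53
  A: (4/53) * 4 = 16/53
  F: (4/53) * 5 = 20/53
  D: (1/53) * 5 = 5/53
  G: (9/53) * 4 = 36/53
  E: (15/53) * 2 = 30/53
Sum = (40 + 16 + 20 + 5 + 36 + 30)/53 = 147/53

L = 147/53 = 2.7736 bits/symbol


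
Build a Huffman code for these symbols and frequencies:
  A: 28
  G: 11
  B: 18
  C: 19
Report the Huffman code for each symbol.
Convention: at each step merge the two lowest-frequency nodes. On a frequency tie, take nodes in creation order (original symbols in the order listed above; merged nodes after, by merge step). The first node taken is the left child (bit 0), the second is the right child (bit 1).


Huffman tree construction:
Step 1: Merge G(11) + B(18) = 29
Step 2: Merge C(19) + A(28) = 47
Step 3: Merge (G+B)(29) + (C+A)(47) = 76
Read each symbol's code off the tree from the root (left child = 0, right child = 1).

Codes:
  A: 11 (length 2)
  G: 00 (length 2)
  B: 01 (length 2)
  C: 10 (length 2)
Average code length: 152/76 = 2.0000 bits/symbol


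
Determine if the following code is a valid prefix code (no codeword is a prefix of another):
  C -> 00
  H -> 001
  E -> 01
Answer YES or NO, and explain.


Checking each pair (does one codeword prefix another?):
  C='00' vs H='001': prefix -- VIOLATION

NO -- this is NOT a valid prefix code. C (00) is a prefix of H (001).


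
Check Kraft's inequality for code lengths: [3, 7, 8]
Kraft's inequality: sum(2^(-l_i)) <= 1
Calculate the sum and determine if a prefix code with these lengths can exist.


Sum = 2^(-3) + 2^(-7) + 2^(-8)
    = 0.125 + 0.0078125 + 0.00390625
    = 35/256 = 0.13671875
Since 0.13671875 <= 1, Kraft's inequality IS satisfied.
A prefix code with these lengths CAN exist.

Kraft sum = 0.13671875. Satisfied.


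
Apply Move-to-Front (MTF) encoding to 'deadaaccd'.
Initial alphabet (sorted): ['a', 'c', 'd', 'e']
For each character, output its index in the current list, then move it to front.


MTF encoding:
'd': index 2 in ['a', 'c', 'd', 'e'] -> ['d', 'a', 'c', 'e']
'e': index 3 in ['d', 'a', 'c', 'e'] -> ['e', 'd', 'a', 'c']
'a': index 2 in ['e', 'd', 'a', 'c'] -> ['a', 'e', 'd', 'c']
'd': index 2 in ['a', 'e', 'd', 'c'] -> ['d', 'a', 'e', 'c']
'a': index 1 in ['d', 'a', 'e', 'c'] -> ['a', 'd', 'e', 'c']
'a': index 0 in ['a', 'd', 'e', 'c'] -> ['a', 'd', 'e', 'c']
'c': index 3 in ['a', 'd', 'e', 'c'] -> ['c', 'a', 'd', 'e']
'c': index 0 in ['c', 'a', 'd', 'e'] -> ['c', 'a', 'd', 'e']
'd': index 2 in ['c', 'a', 'd', 'e'] -> ['d', 'c', 'a', 'e']


Output: [2, 3, 2, 2, 1, 0, 3, 0, 2]


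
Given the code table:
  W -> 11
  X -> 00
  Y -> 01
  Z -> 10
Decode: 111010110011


Decoding:
11 -> W
10 -> Z
10 -> Z
11 -> W
00 -> X
11 -> W


Result: WZZWXW


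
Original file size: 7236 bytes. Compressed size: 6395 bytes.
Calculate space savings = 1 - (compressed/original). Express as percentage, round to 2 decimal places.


ratio = compressed/original = 6395/7236 = 0.883776
savings = 1 - ratio = 1 - 0.883776 = 0.116224
as a percentage: 0.116224 * 100 = 11.62%

Space savings = 1 - 6395/7236 = 11.62%


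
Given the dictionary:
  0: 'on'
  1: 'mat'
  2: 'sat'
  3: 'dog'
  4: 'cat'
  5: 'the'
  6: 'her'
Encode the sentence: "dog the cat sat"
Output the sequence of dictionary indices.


Look up each word in the dictionary:
  'dog' -> 3
  'the' -> 5
  'cat' -> 4
  'sat' -> 2

Encoded: [3, 5, 4, 2]


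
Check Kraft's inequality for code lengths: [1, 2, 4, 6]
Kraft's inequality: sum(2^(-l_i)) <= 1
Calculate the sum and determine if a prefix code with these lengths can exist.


Sum = 2^(-1) + 2^(-2) + 2^(-4) + 2^(-6)
    = 0.5 + 0.25 + 0.0625 + 0.015625
    = 53/64 = 0.828125
Since 0.828125 <= 1, Kraft's inequality IS satisfied.
A prefix code with these lengths CAN exist.

Kraft sum = 0.828125. Satisfied.


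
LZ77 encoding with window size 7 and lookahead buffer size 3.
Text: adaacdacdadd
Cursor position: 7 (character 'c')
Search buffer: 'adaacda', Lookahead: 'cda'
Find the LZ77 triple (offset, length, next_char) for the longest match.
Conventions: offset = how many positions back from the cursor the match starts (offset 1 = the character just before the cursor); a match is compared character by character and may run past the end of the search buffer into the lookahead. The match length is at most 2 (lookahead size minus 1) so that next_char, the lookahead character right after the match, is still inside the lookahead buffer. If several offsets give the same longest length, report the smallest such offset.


Try each offset into the search buffer:
  offset=1 (pos 6, char 'a'): match length 0
  offset=2 (pos 5, char 'd'): match length 0
  offset=3 (pos 4, char 'c'): match length 2
  offset=4 (pos 3, char 'a'): match length 0
  offset=5 (pos 2, char 'a'): match length 0
  offset=6 (pos 1, char 'd'): match length 0
  offset=7 (pos 0, char 'a'): match length 0
Longest match has length 2 at offset 3.
next_char = character at position 7 + 2 = 9 -> 'a'

Best match: offset=3, length=2 (matching 'cd' starting at position 4)
LZ77 triple: (3, 2, 'a')
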